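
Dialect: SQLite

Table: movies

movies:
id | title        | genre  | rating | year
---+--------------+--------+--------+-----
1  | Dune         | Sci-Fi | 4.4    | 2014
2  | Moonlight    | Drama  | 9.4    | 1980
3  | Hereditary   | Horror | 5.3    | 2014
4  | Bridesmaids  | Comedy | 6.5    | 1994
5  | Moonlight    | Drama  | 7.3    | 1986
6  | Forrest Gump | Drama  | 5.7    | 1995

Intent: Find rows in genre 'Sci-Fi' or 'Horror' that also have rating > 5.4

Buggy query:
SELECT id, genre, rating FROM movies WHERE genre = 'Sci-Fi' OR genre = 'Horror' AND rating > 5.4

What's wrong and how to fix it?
Bug: Without parentheses, AND is evaluated before OR, so the rating filter only applies to the 'Horror' branch

Fix: Add parentheses around the OR so the AND applies to both alternatives

Corrected query:
SELECT id, genre, rating FROM movies WHERE (genre = 'Sci-Fi' OR genre = 'Horror') AND rating > 5.4

Result:
(no rows)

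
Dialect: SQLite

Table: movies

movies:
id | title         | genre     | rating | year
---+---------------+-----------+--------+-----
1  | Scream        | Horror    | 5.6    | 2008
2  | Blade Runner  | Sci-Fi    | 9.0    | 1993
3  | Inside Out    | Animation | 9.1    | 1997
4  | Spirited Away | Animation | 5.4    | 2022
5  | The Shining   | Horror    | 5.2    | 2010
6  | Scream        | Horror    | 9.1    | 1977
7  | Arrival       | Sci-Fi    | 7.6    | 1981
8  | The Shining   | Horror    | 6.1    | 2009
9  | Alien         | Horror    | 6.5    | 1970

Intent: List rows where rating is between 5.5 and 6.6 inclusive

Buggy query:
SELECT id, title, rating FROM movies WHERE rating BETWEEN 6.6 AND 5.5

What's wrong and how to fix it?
Bug: The bounds are reversed; BETWEEN a AND b requires a <= b to match anything

Fix: Write BETWEEN 5.5 AND 6.6

Corrected query:
SELECT id, title, rating FROM movies WHERE rating BETWEEN 5.5 AND 6.6

Result:
id | title       | rating
---+-------------+-------
1  | Scream      | 5.6   
8  | The Shining | 6.1   
9  | Alien       | 6.5   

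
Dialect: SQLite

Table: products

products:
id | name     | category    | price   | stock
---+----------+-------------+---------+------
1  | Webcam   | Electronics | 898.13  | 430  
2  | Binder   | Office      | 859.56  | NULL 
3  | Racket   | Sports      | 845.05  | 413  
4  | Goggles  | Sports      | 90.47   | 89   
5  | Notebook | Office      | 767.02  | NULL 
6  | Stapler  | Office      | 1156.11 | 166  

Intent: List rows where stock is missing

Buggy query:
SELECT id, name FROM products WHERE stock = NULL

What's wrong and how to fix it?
Bug: '= NULL' is always unknown in SQL three-valued logic, so no rows match

Fix: Use IS NULL to test for NULL

Corrected query:
SELECT id, name FROM products WHERE stock IS NULL

Result:
id | name    
---+---------
2  | Binder  
5  | Notebook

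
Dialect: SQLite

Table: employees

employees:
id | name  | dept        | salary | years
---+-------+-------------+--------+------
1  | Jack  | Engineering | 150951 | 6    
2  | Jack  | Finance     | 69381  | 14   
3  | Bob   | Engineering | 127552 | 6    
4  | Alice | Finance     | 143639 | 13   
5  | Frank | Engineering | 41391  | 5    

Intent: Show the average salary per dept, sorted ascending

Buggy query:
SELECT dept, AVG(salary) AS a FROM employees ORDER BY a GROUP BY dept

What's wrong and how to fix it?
Bug: GROUP BY must precede ORDER BY

Fix: Reorder: SELECT … FROM … GROUP BY … ORDER BY …

Corrected query:
SELECT dept, AVG(salary) AS a FROM employees GROUP BY dept ORDER BY a

Result:
dept        | a            
------------+--------------
Finance     | 106510       
Engineering | 106631.333333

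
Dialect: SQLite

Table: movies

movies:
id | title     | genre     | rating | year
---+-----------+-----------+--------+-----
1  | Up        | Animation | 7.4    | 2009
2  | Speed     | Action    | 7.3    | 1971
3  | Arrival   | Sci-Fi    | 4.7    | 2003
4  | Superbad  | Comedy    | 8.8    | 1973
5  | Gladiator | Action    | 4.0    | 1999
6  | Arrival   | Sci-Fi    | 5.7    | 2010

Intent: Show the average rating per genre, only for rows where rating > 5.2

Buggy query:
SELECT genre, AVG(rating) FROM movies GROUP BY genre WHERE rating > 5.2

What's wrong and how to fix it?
Bug: WHERE cannot follow GROUP BY

Fix: Place WHERE between FROM and GROUP BY

Corrected query:
SELECT genre, AVG(rating) FROM movies WHERE rating > 5.2 GROUP BY genre

Result:
genre     | AVG(rating)
----------+------------
Action    | 7.3        
Animation | 7.4        
Comedy    | 8.8        
Sci-Fi    | 5.7        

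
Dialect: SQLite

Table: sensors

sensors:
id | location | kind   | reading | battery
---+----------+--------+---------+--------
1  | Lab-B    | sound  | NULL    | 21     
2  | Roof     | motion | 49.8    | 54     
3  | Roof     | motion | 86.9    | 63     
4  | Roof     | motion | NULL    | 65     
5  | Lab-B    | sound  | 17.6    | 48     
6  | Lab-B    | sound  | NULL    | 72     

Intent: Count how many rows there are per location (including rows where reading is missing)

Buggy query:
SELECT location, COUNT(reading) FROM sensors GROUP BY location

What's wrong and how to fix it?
Bug: COUNT(column) counts non-NULL values only; rows with NULL reading aren't counted

Fix: Use COUNT(*) to count all rows regardless of NULL

Corrected query:
SELECT location, COUNT(*) FROM sensors GROUP BY location

Result:
location | COUNT(*)
---------+---------
Lab-B    | 3       
Roof     | 3       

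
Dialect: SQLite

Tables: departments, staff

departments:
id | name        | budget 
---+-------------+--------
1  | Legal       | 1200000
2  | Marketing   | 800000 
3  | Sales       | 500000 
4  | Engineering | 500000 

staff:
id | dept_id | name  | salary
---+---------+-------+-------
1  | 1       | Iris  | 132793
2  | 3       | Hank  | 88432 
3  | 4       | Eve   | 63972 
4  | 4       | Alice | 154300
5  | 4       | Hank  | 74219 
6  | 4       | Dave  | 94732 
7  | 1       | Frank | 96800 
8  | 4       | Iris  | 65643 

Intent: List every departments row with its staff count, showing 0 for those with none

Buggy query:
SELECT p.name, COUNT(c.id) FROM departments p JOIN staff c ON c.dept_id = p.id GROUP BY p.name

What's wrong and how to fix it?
Bug: An inner join excludes parents with zero children

Fix: Switch to LEFT JOIN to retain unmatched parent rows

Corrected query:
SELECT p.name, COUNT(c.id) FROM departments p LEFT JOIN staff c ON c.dept_id = p.id GROUP BY p.name

Result:
name        | COUNT(c.id)
------------+------------
Engineering | 5          
Legal       | 2          
Marketing   | 0          
Sales       | 1          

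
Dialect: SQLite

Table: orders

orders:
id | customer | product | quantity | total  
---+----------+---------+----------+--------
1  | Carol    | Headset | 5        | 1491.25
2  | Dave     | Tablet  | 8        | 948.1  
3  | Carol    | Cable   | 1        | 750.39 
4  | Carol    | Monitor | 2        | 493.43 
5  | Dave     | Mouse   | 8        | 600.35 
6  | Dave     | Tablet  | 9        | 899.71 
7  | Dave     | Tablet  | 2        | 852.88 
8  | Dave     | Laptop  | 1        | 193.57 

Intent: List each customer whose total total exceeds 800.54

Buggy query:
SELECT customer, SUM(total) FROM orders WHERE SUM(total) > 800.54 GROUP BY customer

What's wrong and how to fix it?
Bug: Aggregate functions cannot appear in a WHERE clause

Fix: Move the aggregate condition to a HAVING clause

Corrected query:
SELECT customer, SUM(total) FROM orders GROUP BY customer HAVING SUM(total) > 800.54

Result:
customer | SUM(total)
---------+-----------
Carol    | 2735.07   
Dave     | 3494.61   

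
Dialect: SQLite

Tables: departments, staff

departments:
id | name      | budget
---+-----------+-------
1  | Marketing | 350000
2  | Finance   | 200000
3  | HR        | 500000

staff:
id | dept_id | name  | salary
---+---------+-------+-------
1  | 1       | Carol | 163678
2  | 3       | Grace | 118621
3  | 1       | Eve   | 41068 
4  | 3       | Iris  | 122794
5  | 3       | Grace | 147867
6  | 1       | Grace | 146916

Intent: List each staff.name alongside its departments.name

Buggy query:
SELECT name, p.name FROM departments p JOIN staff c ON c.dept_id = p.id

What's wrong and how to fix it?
Bug: 'name' exists in both joined tables, so the database can't tell which one is meant

Fix: Qualify the column with its table alias (c.name)

Corrected query:
SELECT c.name, p.name FROM departments p JOIN staff c ON c.dept_id = p.id

Result:
name  | name     
------+----------
Carol | Marketing
Grace | HR       
Eve   | Marketing
Iris  | HR       
Grace | HR       
Grace | Marketing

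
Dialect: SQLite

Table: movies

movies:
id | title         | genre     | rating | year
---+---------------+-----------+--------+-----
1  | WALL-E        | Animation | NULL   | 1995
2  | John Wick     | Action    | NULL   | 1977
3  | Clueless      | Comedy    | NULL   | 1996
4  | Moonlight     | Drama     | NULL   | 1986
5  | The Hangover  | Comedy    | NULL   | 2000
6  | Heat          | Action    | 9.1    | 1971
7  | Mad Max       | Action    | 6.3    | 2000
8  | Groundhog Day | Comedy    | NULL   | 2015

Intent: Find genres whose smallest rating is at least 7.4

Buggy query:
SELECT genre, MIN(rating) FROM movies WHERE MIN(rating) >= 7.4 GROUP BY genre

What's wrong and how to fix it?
Bug: Aggregates like MIN are computed per group after WHERE runs

Fix: Replace WHERE with HAVING after the GROUP BY

Corrected query:
SELECT genre, MIN(rating) FROM movies GROUP BY genre HAVING MIN(rating) >= 7.4

Result:
(no rows)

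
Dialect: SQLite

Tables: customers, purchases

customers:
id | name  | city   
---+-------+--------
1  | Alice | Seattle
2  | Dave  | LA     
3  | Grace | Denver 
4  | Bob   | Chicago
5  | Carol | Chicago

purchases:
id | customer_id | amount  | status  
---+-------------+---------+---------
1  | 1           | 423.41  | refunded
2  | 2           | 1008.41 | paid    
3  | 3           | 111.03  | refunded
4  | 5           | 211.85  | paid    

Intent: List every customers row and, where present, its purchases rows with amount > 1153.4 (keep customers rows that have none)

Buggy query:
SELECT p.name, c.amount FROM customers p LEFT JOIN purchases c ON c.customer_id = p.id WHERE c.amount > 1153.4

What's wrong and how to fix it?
Bug: A WHERE condition on the right-hand table after LEFT JOIN drops unmatched parents

Fix: Put 'c.amount > 1153.4' in the JOIN's ON clause instead of WHERE

Corrected query:
SELECT p.name, c.amount FROM customers p LEFT JOIN purchases c ON c.customer_id = p.id AND c.amount > 1153.4

Result:
name  | amount
------+-------
Alice | NULL  
Dave  | NULL  
Grace | NULL  
Bob   | NULL  
Carol | NULL  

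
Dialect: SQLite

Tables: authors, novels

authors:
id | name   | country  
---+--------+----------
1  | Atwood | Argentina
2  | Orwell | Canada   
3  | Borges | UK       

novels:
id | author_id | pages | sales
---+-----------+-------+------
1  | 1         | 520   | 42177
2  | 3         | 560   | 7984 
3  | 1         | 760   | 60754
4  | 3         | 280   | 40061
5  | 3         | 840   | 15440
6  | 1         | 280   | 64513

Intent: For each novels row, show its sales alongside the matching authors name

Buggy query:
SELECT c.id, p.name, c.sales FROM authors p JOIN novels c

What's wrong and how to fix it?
Bug: Missing join condition: each novels row is matched to all authors rows instead of just its own

Fix: Specify the join condition linking the foreign key to the parent id

Corrected query:
SELECT c.id, p.name, c.sales FROM authors p JOIN novels c ON c.author_id = p.id

Result:
id | name   | sales
---+--------+------
1  | Atwood | 42177
2  | Borges | 7984 
3  | Atwood | 60754
4  | Borges | 40061
5  | Borges | 15440
6  | Atwood | 64513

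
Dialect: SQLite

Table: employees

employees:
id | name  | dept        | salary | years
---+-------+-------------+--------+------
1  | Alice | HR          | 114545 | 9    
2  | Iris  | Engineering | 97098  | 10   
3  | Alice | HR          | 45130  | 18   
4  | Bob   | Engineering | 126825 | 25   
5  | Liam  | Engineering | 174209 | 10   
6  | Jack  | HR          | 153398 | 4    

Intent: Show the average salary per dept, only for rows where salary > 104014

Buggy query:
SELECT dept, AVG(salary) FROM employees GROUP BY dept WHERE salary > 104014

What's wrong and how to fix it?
Bug: WHERE cannot follow GROUP BY

Fix: Move the WHERE clause before GROUP BY

Corrected query:
SELECT dept, AVG(salary) FROM employees WHERE salary > 104014 GROUP BY dept

Result:
dept        | AVG(salary)
------------+------------
Engineering | 150517     
HR          | 133971.5   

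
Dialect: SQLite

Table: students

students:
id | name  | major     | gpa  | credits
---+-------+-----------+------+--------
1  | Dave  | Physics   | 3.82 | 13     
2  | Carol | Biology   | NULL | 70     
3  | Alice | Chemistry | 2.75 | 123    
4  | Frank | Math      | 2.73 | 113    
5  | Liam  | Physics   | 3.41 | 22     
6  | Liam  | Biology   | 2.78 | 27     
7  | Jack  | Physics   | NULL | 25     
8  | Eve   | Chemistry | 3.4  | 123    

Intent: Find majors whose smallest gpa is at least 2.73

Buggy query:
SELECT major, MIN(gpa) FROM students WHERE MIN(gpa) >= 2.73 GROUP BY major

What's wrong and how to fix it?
Bug: Aggregates like MIN are computed per group after WHERE runs

Fix: Replace WHERE with HAVING after the GROUP BY

Corrected query:
SELECT major, MIN(gpa) FROM students GROUP BY major HAVING MIN(gpa) >= 2.73

Result:
major     | MIN(gpa)
----------+---------
Biology   | 2.78    
Chemistry | 2.75    
Math      | 2.73    
Physics   | 3.41    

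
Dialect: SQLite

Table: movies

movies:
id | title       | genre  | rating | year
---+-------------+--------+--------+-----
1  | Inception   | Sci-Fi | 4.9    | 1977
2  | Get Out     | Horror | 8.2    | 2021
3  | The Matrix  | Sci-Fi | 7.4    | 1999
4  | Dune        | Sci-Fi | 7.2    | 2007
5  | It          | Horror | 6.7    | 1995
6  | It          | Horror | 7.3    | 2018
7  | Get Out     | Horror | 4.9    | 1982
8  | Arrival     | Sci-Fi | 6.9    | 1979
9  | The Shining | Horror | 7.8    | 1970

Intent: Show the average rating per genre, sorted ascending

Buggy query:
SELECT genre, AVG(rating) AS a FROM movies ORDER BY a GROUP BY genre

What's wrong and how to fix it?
Bug: GROUP BY must precede ORDER BY

Fix: Move ORDER BY to the end, after GROUP BY

Corrected query:
SELECT genre, AVG(rating) AS a FROM movies GROUP BY genre ORDER BY a

Result:
genre  | a   
-------+-----
Sci-Fi | 6.6 
Horror | 6.98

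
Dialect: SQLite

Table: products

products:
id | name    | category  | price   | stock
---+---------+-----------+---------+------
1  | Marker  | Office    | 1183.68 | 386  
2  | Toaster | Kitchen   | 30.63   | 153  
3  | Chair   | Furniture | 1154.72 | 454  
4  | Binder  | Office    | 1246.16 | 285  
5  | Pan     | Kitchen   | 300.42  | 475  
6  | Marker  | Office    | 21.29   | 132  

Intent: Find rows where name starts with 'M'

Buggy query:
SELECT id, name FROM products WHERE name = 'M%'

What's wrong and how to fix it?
Bug: '=' compares the literal string including the % character; pattern matching needs LIKE

Fix: Use LIKE for wildcard pattern matching

Corrected query:
SELECT id, name FROM products WHERE name LIKE 'M%'

Result:
id | name  
---+-------
1  | Marker
6  | Marker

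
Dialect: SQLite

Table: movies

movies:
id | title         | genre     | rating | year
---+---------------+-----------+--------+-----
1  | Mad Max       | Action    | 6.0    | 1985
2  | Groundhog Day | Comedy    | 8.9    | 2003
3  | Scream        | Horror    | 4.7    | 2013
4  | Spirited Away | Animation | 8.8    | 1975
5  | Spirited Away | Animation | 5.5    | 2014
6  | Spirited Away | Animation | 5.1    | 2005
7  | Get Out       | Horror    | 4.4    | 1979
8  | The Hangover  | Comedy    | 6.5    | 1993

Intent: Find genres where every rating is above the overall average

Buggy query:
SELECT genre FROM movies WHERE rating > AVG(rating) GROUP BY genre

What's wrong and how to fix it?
Bug: AVG() is an aggregate; it can't sit directly in WHERE

Fix: Compute the overall average in a scalar subquery and compare each group's MIN against it in HAVING

Corrected query:
SELECT genre FROM movies GROUP BY genre HAVING MIN(rating) > (SELECT AVG(rating) FROM movies)

Result:
genre 
------
Comedy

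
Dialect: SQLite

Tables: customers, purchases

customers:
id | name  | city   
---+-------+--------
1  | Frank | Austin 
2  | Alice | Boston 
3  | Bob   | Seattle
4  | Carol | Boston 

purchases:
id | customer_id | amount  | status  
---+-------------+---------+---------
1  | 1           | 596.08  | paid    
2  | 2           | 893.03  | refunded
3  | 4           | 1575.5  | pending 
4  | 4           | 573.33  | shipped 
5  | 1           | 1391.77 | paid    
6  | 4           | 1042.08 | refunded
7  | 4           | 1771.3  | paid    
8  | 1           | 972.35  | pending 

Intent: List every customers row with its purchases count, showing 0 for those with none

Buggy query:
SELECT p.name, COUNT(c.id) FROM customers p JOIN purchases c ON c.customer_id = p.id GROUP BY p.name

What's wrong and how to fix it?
Bug: INNER JOIN drops customers rows that have no matching purchases rows

Fix: Use LEFT JOIN so parents without children still appear (COUNT(c.id) gives 0)

Corrected query:
SELECT p.name, COUNT(c.id) FROM customers p LEFT JOIN purchases c ON c.customer_id = p.id GROUP BY p.name

Result:
name  | COUNT(c.id)
------+------------
Alice | 1          
Bob   | 0          
Carol | 4          
Frank | 3          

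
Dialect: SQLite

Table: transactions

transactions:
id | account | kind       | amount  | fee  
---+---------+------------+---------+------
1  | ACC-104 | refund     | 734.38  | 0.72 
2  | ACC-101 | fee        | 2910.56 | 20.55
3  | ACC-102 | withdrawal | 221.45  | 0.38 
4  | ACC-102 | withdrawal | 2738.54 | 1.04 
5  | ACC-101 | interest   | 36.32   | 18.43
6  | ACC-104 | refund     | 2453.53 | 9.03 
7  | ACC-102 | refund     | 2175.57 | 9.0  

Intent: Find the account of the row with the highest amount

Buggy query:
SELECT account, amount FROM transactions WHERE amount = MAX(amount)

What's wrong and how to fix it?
Bug: WHERE is evaluated per row; an aggregate over the whole table isn't defined there

Fix: Wrap MAX in a scalar subquery so WHERE compares against a single value

Corrected query:
SELECT account, amount FROM transactions WHERE amount = (SELECT MAX(amount) FROM transactions)

Result:
account | amount 
--------+--------
ACC-101 | 2910.56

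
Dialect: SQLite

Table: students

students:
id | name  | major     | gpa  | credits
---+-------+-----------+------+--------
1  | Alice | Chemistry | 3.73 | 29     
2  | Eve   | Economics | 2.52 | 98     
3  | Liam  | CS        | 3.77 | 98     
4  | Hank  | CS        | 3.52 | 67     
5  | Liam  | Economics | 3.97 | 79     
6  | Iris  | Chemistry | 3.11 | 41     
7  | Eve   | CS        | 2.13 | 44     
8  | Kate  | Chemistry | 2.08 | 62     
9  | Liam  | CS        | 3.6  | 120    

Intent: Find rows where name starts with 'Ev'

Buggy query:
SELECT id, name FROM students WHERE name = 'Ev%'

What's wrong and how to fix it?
Bug: '=' compares the literal string including the % character; pattern matching needs LIKE

Fix: Use LIKE for wildcard pattern matching

Corrected query:
SELECT id, name FROM students WHERE name LIKE 'Ev%'

Result:
id | name
---+-----
2  | Eve 
7  | Eve 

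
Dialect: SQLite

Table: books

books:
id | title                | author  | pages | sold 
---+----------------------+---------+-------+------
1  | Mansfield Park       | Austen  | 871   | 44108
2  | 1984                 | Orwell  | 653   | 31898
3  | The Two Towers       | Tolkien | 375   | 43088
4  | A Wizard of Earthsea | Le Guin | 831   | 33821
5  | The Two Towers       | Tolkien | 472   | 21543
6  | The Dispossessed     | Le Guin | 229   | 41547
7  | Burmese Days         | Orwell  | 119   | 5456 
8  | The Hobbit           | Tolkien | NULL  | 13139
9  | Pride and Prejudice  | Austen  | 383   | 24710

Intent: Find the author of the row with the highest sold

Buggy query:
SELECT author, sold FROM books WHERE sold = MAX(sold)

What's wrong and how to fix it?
Bug: MAX(sold) is an aggregate and cannot be used directly in WHERE

Fix: Use a subquery: WHERE sold = (SELECT MAX(sold) FROM books)

Corrected query:
SELECT author, sold FROM books WHERE sold = (SELECT MAX(sold) FROM books)

Result:
author | sold 
-------+------
Austen | 44108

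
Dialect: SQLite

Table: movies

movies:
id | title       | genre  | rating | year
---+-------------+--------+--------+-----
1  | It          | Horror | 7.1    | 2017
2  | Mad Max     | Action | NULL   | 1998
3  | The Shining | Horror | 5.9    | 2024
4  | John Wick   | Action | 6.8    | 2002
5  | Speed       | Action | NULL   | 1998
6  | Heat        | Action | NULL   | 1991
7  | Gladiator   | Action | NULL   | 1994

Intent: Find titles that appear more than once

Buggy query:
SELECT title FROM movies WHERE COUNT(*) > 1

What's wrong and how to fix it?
Bug: WHERE can't reference COUNT(*); aggregates are computed after WHERE

Fix: Group first, then use HAVING for the count condition

Corrected query:
SELECT title FROM movies GROUP BY title HAVING COUNT(*) > 1

Result:
(no rows)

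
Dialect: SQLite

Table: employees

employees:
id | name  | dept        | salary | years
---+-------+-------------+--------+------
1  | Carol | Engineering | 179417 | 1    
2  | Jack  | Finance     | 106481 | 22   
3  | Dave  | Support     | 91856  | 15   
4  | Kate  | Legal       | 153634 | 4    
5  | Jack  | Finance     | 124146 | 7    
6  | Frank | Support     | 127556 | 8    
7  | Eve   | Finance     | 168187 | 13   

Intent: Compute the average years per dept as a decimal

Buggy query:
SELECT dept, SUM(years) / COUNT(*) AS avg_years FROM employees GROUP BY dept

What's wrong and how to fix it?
Bug: Both operands are integers, so '/' performs integer division and truncates

Fix: Cast one side to REAL so the division keeps the fractional part

Corrected query:
SELECT dept, SUM(years) * 1.0 / COUNT(*) AS avg_years FROM employees GROUP BY dept

Result:
dept        | avg_years
------------+----------
Engineering | 1        
Finance     | 14       
Legal       | 4        
Support     | 11.5     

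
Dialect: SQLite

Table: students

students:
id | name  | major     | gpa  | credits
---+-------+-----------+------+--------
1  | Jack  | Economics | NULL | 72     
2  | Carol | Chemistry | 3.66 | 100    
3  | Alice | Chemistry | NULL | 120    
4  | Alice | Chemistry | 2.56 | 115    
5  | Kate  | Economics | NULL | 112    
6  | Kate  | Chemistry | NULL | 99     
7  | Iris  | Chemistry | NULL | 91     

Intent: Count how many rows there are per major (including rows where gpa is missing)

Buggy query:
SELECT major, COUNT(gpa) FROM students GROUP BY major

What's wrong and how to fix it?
Bug: COUNT(column) counts non-NULL values only; rows with NULL gpa aren't counted

Fix: Use COUNT(*) to count all rows regardless of NULL

Corrected query:
SELECT major, COUNT(*) FROM students GROUP BY major

Result:
major     | COUNT(*)
----------+---------
Chemistry | 5       
Economics | 2       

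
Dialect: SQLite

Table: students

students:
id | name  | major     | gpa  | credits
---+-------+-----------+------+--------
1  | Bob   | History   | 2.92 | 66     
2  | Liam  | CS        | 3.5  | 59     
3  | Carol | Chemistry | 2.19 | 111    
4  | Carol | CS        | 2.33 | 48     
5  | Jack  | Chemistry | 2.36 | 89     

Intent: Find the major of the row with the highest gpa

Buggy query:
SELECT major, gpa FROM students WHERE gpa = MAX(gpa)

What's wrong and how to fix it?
Bug: MAX(gpa) is an aggregate and cannot be used directly in WHERE

Fix: Use a subquery: WHERE gpa = (SELECT MAX(gpa) FROM students)

Corrected query:
SELECT major, gpa FROM students WHERE gpa = (SELECT MAX(gpa) FROM students)

Result:
major | gpa
------+----
CS    | 3.5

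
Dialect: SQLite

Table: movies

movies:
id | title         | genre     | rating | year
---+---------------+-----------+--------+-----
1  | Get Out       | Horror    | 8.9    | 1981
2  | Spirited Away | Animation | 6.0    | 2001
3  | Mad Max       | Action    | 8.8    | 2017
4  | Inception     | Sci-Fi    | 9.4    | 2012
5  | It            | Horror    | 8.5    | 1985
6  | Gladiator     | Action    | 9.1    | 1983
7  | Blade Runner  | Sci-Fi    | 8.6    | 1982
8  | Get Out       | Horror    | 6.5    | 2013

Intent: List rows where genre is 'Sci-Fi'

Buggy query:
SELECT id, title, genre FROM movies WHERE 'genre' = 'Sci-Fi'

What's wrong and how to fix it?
Bug: 'genre' in single quotes is a string literal, not the column; the comparison is literal-vs-literal and never true

Fix: Remove the quotes around the column name (or use double quotes for an identifier)

Corrected query:
SELECT id, title, genre FROM movies WHERE genre = 'Sci-Fi'

Result:
id | title        | genre 
---+--------------+-------
4  | Inception    | Sci-Fi
7  | Blade Runner | Sci-Fi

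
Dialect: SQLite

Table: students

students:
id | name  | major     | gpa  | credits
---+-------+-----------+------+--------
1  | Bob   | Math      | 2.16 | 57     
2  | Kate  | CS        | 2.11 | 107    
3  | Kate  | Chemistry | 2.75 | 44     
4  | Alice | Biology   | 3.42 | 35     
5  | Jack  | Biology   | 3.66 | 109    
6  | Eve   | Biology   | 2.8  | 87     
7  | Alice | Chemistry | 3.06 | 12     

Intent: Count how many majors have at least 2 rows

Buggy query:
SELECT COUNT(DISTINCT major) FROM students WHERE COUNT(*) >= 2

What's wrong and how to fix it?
Bug: WHERE filters individual rows, not groups, so a group-level COUNT is invalid there

Fix: Group first with HAVING COUNT(*) >= 2, then COUNT the resulting groups

Corrected query:
SELECT COUNT(*) FROM (SELECT major FROM students GROUP BY major HAVING COUNT(*) >= 2)

Result:
COUNT(*)
--------
2       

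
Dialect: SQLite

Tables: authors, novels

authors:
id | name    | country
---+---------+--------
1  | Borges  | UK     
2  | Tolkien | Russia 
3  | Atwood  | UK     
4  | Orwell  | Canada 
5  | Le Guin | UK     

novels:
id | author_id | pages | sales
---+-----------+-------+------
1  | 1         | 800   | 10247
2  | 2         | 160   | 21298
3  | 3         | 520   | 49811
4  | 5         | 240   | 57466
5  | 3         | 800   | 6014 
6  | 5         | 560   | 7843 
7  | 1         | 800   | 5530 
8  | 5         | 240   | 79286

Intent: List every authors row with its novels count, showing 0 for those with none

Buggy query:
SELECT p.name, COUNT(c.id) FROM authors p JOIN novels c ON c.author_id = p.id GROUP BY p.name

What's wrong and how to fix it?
Bug: INNER JOIN drops authors rows that have no matching novels rows

Fix: Use LEFT JOIN so parents without children still appear (COUNT(c.id) gives 0)

Corrected query:
SELECT p.name, COUNT(c.id) FROM authors p LEFT JOIN novels c ON c.author_id = p.id GROUP BY p.name

Result:
name    | COUNT(c.id)
--------+------------
Atwood  | 2          
Borges  | 2          
Le Guin | 3          
Orwell  | 0          
Tolkien | 1          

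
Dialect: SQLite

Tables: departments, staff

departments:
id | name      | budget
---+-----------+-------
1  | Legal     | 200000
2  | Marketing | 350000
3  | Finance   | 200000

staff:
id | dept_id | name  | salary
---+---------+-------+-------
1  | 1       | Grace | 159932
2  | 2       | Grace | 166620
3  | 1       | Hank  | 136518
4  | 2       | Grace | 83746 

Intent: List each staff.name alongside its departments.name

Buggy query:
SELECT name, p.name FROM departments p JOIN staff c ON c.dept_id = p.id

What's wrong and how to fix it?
Bug: Both tables have a 'name' column; the unqualified reference is ambiguous

Fix: Prefix ambiguous columns with the table alias

Corrected query:
SELECT c.name, p.name FROM departments p JOIN staff c ON c.dept_id = p.id

Result:
name  | name     
------+----------
Grace | Legal    
Grace | Marketing
Hank  | Legal    
Grace | Marketing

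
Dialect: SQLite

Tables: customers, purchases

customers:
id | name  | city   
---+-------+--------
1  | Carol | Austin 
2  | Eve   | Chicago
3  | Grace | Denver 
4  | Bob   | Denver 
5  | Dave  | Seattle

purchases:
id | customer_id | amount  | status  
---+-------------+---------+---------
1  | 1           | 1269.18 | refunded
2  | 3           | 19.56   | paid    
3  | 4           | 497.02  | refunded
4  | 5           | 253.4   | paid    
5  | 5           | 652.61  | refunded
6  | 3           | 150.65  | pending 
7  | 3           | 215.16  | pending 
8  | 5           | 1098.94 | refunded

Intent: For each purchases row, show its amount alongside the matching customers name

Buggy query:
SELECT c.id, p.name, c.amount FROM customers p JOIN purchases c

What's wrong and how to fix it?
Bug: JOIN with no ON clause produces a cartesian product; every purchases row pairs with every customers row

Fix: Specify the join condition linking the foreign key to the parent id

Corrected query:
SELECT c.id, p.name, c.amount FROM customers p JOIN purchases c ON c.customer_id = p.id

Result:
id | name  | amount 
---+-------+--------
1  | Carol | 1269.18
2  | Grace | 19.56  
3  | Bob   | 497.02 
4  | Dave  | 253.4  
5  | Dave  | 652.61 
6  | Grace | 150.65 
7  | Grace | 215.16 
8  | Dave  | 1098.94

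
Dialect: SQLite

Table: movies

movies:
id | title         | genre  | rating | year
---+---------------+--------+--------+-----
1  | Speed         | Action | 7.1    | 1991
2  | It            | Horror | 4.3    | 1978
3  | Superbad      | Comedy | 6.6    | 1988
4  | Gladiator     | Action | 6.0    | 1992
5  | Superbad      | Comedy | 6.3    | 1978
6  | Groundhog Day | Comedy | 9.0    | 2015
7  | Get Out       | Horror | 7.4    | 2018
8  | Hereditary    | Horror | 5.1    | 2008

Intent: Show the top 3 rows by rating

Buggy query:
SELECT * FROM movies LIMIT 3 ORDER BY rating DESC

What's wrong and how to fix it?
Bug: ORDER BY cannot follow LIMIT; LIMIT is the final clause

Fix: Sort with ORDER BY, then apply LIMIT

Corrected query:
SELECT * FROM movies ORDER BY rating DESC LIMIT 3

Result:
id | title         | genre  | rating | year
---+---------------+--------+--------+-----
6  | Groundhog Day | Comedy | 9      | 2015
7  | Get Out       | Horror | 7.4    | 2018
1  | Speed         | Action | 7.1    | 1991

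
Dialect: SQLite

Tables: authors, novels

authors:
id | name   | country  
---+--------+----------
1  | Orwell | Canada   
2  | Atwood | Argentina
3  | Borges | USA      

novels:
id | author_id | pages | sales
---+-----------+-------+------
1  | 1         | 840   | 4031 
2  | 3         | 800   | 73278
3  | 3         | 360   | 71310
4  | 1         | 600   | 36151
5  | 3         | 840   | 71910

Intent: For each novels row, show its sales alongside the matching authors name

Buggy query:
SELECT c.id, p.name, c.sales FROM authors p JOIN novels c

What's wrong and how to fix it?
Bug: Missing join condition: each novels row is matched to all authors rows instead of just its own

Fix: Add ON c.author_id = p.id to the JOIN

Corrected query:
SELECT c.id, p.name, c.sales FROM authors p JOIN novels c ON c.author_id = p.id

Result:
id | name   | sales
---+--------+------
1  | Orwell | 4031 
2  | Borges | 73278
3  | Borges | 71310
4  | Orwell | 36151
5  | Borges | 71910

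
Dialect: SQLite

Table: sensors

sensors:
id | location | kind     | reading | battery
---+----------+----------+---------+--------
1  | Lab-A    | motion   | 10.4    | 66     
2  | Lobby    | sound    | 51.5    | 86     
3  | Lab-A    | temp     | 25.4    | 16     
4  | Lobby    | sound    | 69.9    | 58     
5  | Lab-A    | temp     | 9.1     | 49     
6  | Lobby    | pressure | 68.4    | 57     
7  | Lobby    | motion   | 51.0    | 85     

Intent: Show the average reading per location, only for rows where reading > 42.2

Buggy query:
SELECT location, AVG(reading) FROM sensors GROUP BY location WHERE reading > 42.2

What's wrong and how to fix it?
Bug: WHERE cannot follow GROUP BY

Fix: Move the WHERE clause before GROUP BY

Corrected query:
SELECT location, AVG(reading) FROM sensors WHERE reading > 42.2 GROUP BY location

Result:
location | AVG(reading)
---------+-------------
Lobby    | 60.2        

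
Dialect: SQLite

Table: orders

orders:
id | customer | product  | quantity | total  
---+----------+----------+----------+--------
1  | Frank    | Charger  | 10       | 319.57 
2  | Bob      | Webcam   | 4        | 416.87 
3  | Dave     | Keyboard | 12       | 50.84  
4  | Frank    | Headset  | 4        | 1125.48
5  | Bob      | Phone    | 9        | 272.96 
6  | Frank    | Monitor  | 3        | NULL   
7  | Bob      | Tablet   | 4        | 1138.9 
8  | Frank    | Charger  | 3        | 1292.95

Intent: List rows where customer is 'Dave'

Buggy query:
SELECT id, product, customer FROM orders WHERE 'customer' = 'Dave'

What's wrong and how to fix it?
Bug: 'customer' in single quotes is a string literal, not the column; the comparison is literal-vs-literal and never true

Fix: Remove the quotes around the column name (or use double quotes for an identifier)

Corrected query:
SELECT id, product, customer FROM orders WHERE customer = 'Dave'

Result:
id | product  | customer
---+----------+---------
3  | Keyboard | Dave    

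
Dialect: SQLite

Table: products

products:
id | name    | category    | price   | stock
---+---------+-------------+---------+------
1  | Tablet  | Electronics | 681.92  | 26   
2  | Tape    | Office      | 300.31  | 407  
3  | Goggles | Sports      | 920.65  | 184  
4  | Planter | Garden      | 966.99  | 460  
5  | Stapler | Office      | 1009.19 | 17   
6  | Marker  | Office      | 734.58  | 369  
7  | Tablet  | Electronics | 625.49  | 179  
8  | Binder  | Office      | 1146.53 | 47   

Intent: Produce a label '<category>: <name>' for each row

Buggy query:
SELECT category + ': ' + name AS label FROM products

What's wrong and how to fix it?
Bug: '+' is numeric addition; on text columns SQLite converts them to 0 instead of concatenating

Fix: Use the || operator for string concatenation

Corrected query:
SELECT category || ': ' || name AS label FROM products

Result:
label              
-------------------
Electronics: Tablet
Office: Tape       
Sports: Goggles    
Garden: Planter    
Office: Stapler    
Office: Marker     
Electronics: Tablet
Office: Binder     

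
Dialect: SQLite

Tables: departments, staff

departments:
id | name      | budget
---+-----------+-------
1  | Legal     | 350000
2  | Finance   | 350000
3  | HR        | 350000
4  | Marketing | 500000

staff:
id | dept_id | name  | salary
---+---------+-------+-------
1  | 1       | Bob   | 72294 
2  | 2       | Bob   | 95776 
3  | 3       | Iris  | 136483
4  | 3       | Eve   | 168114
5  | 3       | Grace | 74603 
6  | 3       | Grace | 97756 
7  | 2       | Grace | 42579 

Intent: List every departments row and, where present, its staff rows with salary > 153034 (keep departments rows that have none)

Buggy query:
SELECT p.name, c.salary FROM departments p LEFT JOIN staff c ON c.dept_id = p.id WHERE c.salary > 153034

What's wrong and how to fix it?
Bug: Filtering c.salary in WHERE discards the NULL rows produced by LEFT JOIN, turning it into an inner join

Fix: Move the right-table condition into the ON clause so unmatched parents are kept

Corrected query:
SELECT p.name, c.salary FROM departments p LEFT JOIN staff c ON c.dept_id = p.id AND c.salary > 153034

Result:
name      | salary
----------+-------
Legal     | NULL  
Finance   | NULL  
HR        | 168114
Marketing | NULL  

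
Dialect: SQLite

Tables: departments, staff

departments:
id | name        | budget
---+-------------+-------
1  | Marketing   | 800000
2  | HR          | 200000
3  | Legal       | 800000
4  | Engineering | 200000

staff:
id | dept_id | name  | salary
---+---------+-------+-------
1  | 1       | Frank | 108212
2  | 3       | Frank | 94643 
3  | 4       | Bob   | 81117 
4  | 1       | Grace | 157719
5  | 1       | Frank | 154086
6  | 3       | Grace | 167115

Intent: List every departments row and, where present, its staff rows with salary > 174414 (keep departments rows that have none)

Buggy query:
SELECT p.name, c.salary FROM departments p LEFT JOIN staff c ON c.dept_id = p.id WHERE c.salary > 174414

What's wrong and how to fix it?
Bug: A WHERE condition on the right-hand table after LEFT JOIN drops unmatched parents

Fix: Put 'c.salary > 174414' in the JOIN's ON clause instead of WHERE

Corrected query:
SELECT p.name, c.salary FROM departments p LEFT JOIN staff c ON c.dept_id = p.id AND c.salary > 174414

Result:
name        | salary
------------+-------
Marketing   | NULL  
HR          | NULL  
Legal       | NULL  
Engineering | NULL  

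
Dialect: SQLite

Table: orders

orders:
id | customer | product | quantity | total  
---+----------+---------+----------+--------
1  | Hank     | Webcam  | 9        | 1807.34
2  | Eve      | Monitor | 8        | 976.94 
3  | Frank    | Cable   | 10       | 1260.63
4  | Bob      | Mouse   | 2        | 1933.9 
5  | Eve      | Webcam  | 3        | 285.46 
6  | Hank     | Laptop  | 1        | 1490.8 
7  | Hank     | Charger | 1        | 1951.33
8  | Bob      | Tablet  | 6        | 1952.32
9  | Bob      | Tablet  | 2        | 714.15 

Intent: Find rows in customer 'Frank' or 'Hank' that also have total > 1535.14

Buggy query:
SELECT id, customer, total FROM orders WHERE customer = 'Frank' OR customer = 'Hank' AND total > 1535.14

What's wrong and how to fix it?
Bug: Without parentheses, AND is evaluated before OR, so the total filter only applies to the 'Hank' branch

Fix: Add parentheses around the OR so the AND applies to both alternatives

Corrected query:
SELECT id, customer, total FROM orders WHERE (customer = 'Frank' OR customer = 'Hank') AND total > 1535.14

Result:
id | customer | total  
---+----------+--------
1  | Hank     | 1807.34
7  | Hank     | 1951.33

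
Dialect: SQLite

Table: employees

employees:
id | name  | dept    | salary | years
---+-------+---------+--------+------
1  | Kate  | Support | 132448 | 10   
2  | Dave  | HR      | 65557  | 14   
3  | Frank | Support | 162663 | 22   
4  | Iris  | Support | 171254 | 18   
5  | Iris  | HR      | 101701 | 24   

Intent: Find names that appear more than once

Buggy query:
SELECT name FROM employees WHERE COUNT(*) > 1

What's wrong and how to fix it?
Bug: COUNT(*) is an aggregate and cannot be used in WHERE

Fix: Group first, then use HAVING for the count condition

Corrected query:
SELECT name FROM employees GROUP BY name HAVING COUNT(*) > 1

Result:
name
----
Iris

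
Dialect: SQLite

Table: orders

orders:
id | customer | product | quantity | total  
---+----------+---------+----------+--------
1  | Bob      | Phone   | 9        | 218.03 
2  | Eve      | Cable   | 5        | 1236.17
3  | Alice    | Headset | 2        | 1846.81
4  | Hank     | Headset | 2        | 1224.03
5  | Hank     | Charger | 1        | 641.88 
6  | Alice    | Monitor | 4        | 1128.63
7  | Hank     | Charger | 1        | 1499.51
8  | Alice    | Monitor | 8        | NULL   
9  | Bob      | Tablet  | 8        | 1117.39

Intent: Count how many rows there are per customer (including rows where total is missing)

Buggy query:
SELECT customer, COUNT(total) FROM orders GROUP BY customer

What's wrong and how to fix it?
Bug: COUNT(column) counts non-NULL values only; rows with NULL total aren't counted

Fix: Replace COUNT(total) with COUNT(*)

Corrected query:
SELECT customer, COUNT(*) FROM orders GROUP BY customer

Result:
customer | COUNT(*)
---------+---------
Alice    | 3       
Bob      | 2       
Eve      | 1       
Hank     | 3       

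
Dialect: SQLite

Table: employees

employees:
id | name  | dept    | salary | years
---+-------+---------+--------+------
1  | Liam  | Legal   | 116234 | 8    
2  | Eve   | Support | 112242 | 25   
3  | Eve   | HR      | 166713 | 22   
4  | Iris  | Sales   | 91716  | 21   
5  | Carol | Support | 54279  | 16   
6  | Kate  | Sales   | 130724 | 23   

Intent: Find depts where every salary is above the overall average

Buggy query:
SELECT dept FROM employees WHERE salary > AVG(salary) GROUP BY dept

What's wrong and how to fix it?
Bug: WHERE evaluates per row before aggregation, so AVG() is unavailable

Fix: Compute the overall average in a scalar subquery and compare each group's MIN against it in HAVING

Corrected query:
SELECT dept FROM employees GROUP BY dept HAVING MIN(salary) > (SELECT AVG(salary) FROM employees)

Result:
dept 
-----
HR   
Legal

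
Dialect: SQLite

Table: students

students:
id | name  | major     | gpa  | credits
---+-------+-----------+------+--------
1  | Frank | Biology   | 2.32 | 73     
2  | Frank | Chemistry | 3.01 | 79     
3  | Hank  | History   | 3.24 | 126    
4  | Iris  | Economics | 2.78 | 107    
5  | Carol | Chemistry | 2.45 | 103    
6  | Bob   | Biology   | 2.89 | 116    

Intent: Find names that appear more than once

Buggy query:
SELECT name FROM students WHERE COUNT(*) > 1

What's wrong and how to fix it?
Bug: WHERE can't reference COUNT(*); aggregates are computed after WHERE

Fix: GROUP BY name, then filter groups with HAVING COUNT(*) > 1

Corrected query:
SELECT name FROM students GROUP BY name HAVING COUNT(*) > 1

Result:
name 
-----
Frank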